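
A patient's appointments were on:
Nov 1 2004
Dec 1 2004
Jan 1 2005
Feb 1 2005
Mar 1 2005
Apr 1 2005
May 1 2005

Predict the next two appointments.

Each date is the 1st; the gaps (30, 31, 31, 28, 31, 30) track the month lengths.
The rule is the 1st of each month.
June 2005: Jun 1 2005.
Next: July 2005 → Jul 1 2005.

Jun 1 2005, Jul 1 2005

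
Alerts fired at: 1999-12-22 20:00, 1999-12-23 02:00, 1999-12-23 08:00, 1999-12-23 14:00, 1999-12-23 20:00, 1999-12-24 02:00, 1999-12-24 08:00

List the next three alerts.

Gaps: 6, 6, 6, 6, 6, 6 hours — each event is 6 hours after the previous one.
1999-12-24 08:00 + 6 h = 1999-12-24 14:00.
1999-12-24 14:00 + 6 h = 1999-12-24 20:00.
1999-12-24 20:00 + 6 h = 1999-12-25 02:00.

1999-12-24 14:00, 1999-12-24 20:00, 1999-12-25 02:00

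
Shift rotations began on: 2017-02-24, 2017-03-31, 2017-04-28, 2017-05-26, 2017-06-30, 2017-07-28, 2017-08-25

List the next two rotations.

2017-09-29, 2017-10-27

These are Fridays with 35, 28, 28, 35, 28, 28-day gaps.
Each is the final Friday of its month — 2017-03-31 is past the 28th, so '4th Friday' doesn't fit.
Last Friday of September 2017: 2017-09-29.
Last Friday of October 2017: 2017-10-27.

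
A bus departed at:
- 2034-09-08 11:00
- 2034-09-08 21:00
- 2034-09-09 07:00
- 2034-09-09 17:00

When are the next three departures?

Spacing: 10, 10, 10 h — constant 10 h.
2034-09-09 17:00 + 10 h = 2034-09-10 03:00.
2034-09-10 03:00 + 10 h = 2034-09-10 13:00.
2034-09-10 13:00 + 10 h = 2034-09-10 23:00.

2034-09-10 03:00, 2034-09-10 13:00, 2034-09-10 23:00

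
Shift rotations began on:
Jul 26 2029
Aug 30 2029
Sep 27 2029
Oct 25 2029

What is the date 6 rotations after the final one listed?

All Thursdays; the gaps (35, 28, 28) vary with month length.
This is the last Thursday of each month.
Last Thursday of November 2029: Nov 29 2029.
December 2029 ends with Thursday Dec 27 2029.
Last Thursday of January 2030: Jan 31 2030.
February 2030 ends with Thursday Feb 28 2030.
March 2030 ends with Thursday Mar 28 2030.
April 2030 ends with Thursday Apr 25 2030.

Apr 25 2030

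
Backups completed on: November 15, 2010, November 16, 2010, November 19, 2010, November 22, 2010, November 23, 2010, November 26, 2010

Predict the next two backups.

The gap pattern 1, 3, 3, 1, 3 repeats every 3 events.
These are the Mondays, Tuesdays and Fridays of each week.
Next Monday: November 29, 2010.
The following Tuesday is November 30, 2010.

November 29, 2010; November 30, 2010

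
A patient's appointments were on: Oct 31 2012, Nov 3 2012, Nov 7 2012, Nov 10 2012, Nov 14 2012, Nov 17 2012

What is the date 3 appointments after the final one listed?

Nov 28 2012

The gap pattern 3, 4, 3, 4, 3 repeats every 2 events.
These are the Wednesdays and Saturdays of each week.
The following Wednesday is Nov 21 2012.
Next Saturday: Nov 24 2012.
Next Wednesday: Nov 28 2012.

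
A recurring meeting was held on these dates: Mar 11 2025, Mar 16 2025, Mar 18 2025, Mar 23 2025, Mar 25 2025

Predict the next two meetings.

Every event lands on a Tuesday or Sunday (gaps cycle 5, 2, 5, 2).
So the schedule is: every Tuesday and Sunday.
Next Sunday: Mar 30 2025.
The following Tuesday is Apr 1 2025.

Mar 30 2025, Apr 1 2025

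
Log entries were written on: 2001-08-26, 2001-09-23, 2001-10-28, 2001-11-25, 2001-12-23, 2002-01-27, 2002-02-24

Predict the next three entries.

2002-03-24, 2002-04-28, 2002-05-26

These are Sundays at 28- or 35-day spacing (28, 35, 28, 28, 35, 28).
The pattern: 4th Sunday of the month.
March 2002 — 4th Sunday is 2002-03-24.
April 2002 — 4th Sunday is 2002-04-28.
4th Sunday of May 2002: 2002-05-26.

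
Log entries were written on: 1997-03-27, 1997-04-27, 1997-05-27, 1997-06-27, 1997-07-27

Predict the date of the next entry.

Gaps: 31, 30, 31, 30 days — not constant. Every event is on the 27th of the month.
Pattern: the 27th of each month.
August 1997: 1997-08-27.

1997-08-27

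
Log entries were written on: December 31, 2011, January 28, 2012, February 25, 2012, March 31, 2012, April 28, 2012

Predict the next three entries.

May 26, 2012; June 30, 2012; July 28, 2012

All Saturdays; the gaps (28, 28, 35, 28) vary with month length.
This is the last Saturday of each month.
May 2012 ends with Saturday May 26, 2012.
June 2012 ends with Saturday June 30, 2012.
Last Saturday of July 2012: July 28, 2012.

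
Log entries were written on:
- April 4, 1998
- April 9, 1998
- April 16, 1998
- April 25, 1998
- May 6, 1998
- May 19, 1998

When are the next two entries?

The spacing grows by 2 each time: 5, 7, 9, 11, 13 days.
Next gap: 15 days. May 19, 1998 + 15 days = June 3, 1998.
Next gap: 17 days. June 3, 1998 + 17 days = June 20, 1998.

June 3, 1998; June 20, 1998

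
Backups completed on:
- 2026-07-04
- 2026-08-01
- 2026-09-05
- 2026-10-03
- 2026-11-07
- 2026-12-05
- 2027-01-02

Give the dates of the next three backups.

These are Saturdays at 28- or 35-day spacing (28, 35, 28, 35, 28, 28).
The pattern: 1st Saturday of the month.
1st Saturday of February 2027: 2027-02-06.
March 2027 — 1st Saturday is 2027-03-06.
1st Saturday of April 2027: 2027-04-03.

2027-02-06, 2027-03-06, 2027-04-03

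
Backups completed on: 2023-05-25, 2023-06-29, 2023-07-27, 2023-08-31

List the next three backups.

These are Thursdays with 35, 28, 35-day gaps.
Each is the final Thursday of its month — 2023-06-29 is past the 28th, so '4th Thursday' doesn't fit.
Last Thursday of September 2023: 2023-09-28.
October 2023 ends with Thursday 2023-10-26.
November 2023 ends with Thursday 2023-11-30.

2023-09-28, 2023-10-26, 2023-11-30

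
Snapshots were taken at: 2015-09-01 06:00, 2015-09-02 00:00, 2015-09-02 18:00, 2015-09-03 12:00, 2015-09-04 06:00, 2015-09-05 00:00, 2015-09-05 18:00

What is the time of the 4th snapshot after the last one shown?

The interval is a steady 18 hours (18, 18, 18, 18, 18, 18).
2015-09-05 18:00 + 18 h = 2015-09-06 12:00.
2015-09-06 12:00 + 18 h = 2015-09-07 06:00.
2015-09-07 06:00 + 18 h = 2015-09-08 00:00.
2015-09-08 00:00 + 18 h = 2015-09-08 18:00.

2015-09-08 18:00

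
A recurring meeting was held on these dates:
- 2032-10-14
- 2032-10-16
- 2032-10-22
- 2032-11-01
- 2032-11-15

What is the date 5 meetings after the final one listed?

Intervals are 2, 6, 10, 14 days — an arithmetic progression with common difference 4.
Next gap: 18 days. 2032-11-15 + 18 days = 2032-12-03.
Next gap: 22 days. 2032-12-03 + 22 days = 2032-12-25.
Next gap: 26 days. 2032-12-25 + 26 days = 2033-01-20.
Next gap: 30 days. 2033-01-20 + 30 days = 2033-02-19.
Next gap: 34 days. 2033-02-19 + 34 days = 2033-03-25.

2033-03-25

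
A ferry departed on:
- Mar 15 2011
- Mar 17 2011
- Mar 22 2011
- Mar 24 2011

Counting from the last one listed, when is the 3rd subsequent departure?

Apr 5 2011

Gaps: 2, 5, 2 days — not constant, but cyclic with period 2.
The events fall on every Tuesday and Thursday.
Next Tuesday: Mar 29 2011.
Next Thursday: Mar 31 2011.
The following Tuesday is Apr 5 2011.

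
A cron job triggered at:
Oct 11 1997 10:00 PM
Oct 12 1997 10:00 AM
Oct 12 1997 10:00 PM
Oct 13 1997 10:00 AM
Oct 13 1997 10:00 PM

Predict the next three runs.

Oct 14 1997 10:00 AM, Oct 14 1997 10:00 PM, Oct 15 1997 10:00 AM

Spacing: 12, 12, 12, 12 h — constant 12 h.
Oct 13 1997 10:00 PM + 12 h = Oct 14 1997 10:00 AM.
Oct 14 1997 10:00 AM + 12 h = Oct 14 1997 10:00 PM.
Oct 14 1997 10:00 PM + 12 h = Oct 15 1997 10:00 AM.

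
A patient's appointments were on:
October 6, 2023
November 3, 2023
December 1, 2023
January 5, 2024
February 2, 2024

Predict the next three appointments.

These are Fridays at 28- or 35-day spacing (28, 28, 35, 28).
The pattern: 1st Friday of the month.
March 2024 — 1st Friday is March 1, 2024.
1st Friday of April 2024: April 5, 2024.
May 2024 — 1st Friday is May 3, 2024.

March 1, 2024; April 5, 2024; May 3, 2024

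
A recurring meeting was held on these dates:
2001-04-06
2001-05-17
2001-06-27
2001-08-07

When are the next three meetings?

2001-09-17, 2001-10-28, 2001-12-08

Every event comes 41 days after the last (41, 41, 41).
2001-08-07 + 41 days = 2001-09-17.
2001-09-17 + 41 days = 2001-10-28.
2001-10-28 + 41 days = 2001-12-08.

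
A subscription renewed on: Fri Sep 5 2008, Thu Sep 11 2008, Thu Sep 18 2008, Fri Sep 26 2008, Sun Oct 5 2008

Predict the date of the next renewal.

Intervals are 6, 7, 8, 9 days — an arithmetic progression with common difference 1.
Next gap: 10 days. Sun Oct 5 2008 + 10 days = Wed Oct 15 2008.

Wed Oct 15 2008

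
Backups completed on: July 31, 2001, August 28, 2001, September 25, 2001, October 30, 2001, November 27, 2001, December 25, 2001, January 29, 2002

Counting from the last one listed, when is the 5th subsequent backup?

June 25, 2002

These are Tuesdays with 28, 28, 35, 28, 28, 35-day gaps.
Each is the final Tuesday of its month — July 31, 2001 is past the 28th, so '4th Tuesday' doesn't fit.
February 2002 ends with Tuesday February 26, 2002.
March 2002 ends with Tuesday March 26, 2002.
Last Tuesday of April 2002: April 30, 2002.
Last Tuesday of May 2002: May 28, 2002.
June 2002 ends with Tuesday June 25, 2002.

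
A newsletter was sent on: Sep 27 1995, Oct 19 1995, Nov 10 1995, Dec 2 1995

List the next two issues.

Dec 24 1995, Jan 15 1996

Gaps between consecutive events: 22, 22, 22 days — a constant 22-day interval.
Dec 2 1995 + 22 days = Dec 24 1995.
Dec 24 1995 + 22 days = Jan 15 1996.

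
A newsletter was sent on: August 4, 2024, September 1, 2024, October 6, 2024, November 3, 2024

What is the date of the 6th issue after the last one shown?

These are Sundays at 28- or 35-day spacing (28, 35, 28).
The pattern: 1st Sunday of the month.
December 2024 — 1st Sunday is December 1, 2024.
January 2025 — 1st Sunday is January 5, 2025.
1st Sunday of February 2025: February 2, 2025.
1st Sunday of March 2025: March 2, 2025.
1st Sunday of April 2025: April 6, 2025.
1st Sunday of May 2025: May 4, 2025.

May 4, 2025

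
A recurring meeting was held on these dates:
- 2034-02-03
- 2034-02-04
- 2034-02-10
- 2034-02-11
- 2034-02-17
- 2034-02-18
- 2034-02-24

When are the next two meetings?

The gap pattern 1, 6, 1, 6, 1, 6 repeats every 2 events.
These are the Fridays and Saturdays of each week.
The following Saturday is 2034-02-25.
The following Friday is 2034-03-03.

2034-02-25, 2034-03-03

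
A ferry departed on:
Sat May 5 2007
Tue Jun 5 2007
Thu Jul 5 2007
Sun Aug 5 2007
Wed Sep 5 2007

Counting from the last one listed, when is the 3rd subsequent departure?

Wed Dec 5 2007

The day-of-month is always 5 (31, 30, 31, 31 days between events).
So this recurs on the 5th of each month.
Next: October 2007 → Fri Oct 5 2007.
November 2007: Mon Nov 5 2007.
December 2007: Wed Dec 5 2007.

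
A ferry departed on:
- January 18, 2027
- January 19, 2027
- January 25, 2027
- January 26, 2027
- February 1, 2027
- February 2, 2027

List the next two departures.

The gap pattern 1, 6, 1, 6, 1 repeats every 2 events.
These are the Mondays and Tuesdays of each week.
Next Monday: February 8, 2027.
The following Tuesday is February 9, 2027.

February 8, 2027; February 9, 2027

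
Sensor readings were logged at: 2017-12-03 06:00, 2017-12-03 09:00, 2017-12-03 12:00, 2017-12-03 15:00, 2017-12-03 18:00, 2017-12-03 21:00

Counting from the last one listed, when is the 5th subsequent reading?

2017-12-04 12:00

The interval is a steady 3 hours (3, 3, 3, 3, 3).
2017-12-03 21:00 + 3 h = 2017-12-04 00:00.
2017-12-04 00:00 + 3 h = 2017-12-04 03:00.
2017-12-04 03:00 + 3 h = 2017-12-04 06:00.
2017-12-04 06:00 + 3 h = 2017-12-04 09:00.
2017-12-04 09:00 + 3 h = 2017-12-04 12:00.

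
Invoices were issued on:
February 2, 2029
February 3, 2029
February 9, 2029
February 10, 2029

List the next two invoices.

February 16, 2029; February 17, 2029

The gap pattern 1, 6, 1 repeats every 2 events.
These are the Fridays and Saturdays of each week.
Next Friday: February 16, 2029.
The following Saturday is February 17, 2029.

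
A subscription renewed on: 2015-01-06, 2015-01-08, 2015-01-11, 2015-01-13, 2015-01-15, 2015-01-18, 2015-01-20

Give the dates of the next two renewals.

The gap pattern 2, 3, 2, 2, 3, 2 repeats every 3 events.
These are the Tuesdays, Thursdays and Sundays of each week.
The following Thursday is 2015-01-22.
The following Sunday is 2015-01-25.

2015-01-22, 2015-01-25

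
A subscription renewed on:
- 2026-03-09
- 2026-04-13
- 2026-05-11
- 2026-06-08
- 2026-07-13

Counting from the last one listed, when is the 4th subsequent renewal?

2026-11-09

Gaps: 35, 28, 28, 35 days — a mix of 28 and 35. Every date is a Monday.
Each is the 2nd Monday of its month.
2nd Monday of August 2026: 2026-08-10.
September 2026 — 2nd Monday is 2026-09-14.
2nd Monday of October 2026: 2026-10-12.
2nd Monday of November 2026: 2026-11-09.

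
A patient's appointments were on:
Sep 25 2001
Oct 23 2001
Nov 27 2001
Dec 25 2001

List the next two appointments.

All dates are Tuesdays, 28, 35, 28 days apart.
Specifically, the 4th Tuesday of each month.
4th Tuesday of January 2002: Jan 22 2002.
February 2002 — 4th Tuesday is Feb 26 2002.

Jan 22 2002, Feb 26 2002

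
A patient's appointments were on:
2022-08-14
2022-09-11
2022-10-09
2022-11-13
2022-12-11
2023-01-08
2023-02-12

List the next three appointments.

All dates are Sundays, 28, 28, 35, 28, 28, 35 days apart.
Specifically, the 2nd Sunday of each month.
2nd Sunday of March 2023: 2023-03-12.
2nd Sunday of April 2023: 2023-04-09.
2nd Sunday of May 2023: 2023-05-14.

2023-03-12, 2023-04-09, 2023-05-14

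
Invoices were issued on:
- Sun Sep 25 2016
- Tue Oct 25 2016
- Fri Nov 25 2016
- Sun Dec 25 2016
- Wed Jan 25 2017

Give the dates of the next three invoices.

The day-of-month is always 25 (30, 31, 30, 31 days between events).
So this recurs on the 25th of each month.
February 2017: Sat Feb 25 2017.
Next: March 2017 → Sat Mar 25 2017.
April 2017: Tue Apr 25 2017.

Sat Feb 25 2017, Sat Mar 25 2017, Tue Apr 25 2017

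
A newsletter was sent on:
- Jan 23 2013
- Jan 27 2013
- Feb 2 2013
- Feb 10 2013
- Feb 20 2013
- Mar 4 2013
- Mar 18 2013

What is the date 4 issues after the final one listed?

Gaps: 4, 6, 8, 10, 12, 14 days — each gap is 2 larger than the previous one.
Next gap: 16 days. Mar 18 2013 + 16 days = Apr 3 2013.
Next gap: 18 days. Apr 3 2013 + 18 days = Apr 21 2013.
Next gap: 20 days. Apr 21 2013 + 20 days = May 11 2013.
Next gap: 22 days. May 11 2013 + 22 days = Jun 2 2013.

Jun 2 2013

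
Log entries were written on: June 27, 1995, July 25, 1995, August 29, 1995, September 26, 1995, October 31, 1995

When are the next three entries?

Every date is a Tuesday; gaps 28, 35, 28, 35 days.
Each is the last Tuesday of its month (at least one falls on the 29th or later, ruling out '4th Tuesday').
Last Tuesday of November 1995: November 28, 1995.
Last Tuesday of December 1995: December 26, 1995.
Last Tuesday of January 1996: January 30, 1996.

November 28, 1995; December 26, 1995; January 30, 1996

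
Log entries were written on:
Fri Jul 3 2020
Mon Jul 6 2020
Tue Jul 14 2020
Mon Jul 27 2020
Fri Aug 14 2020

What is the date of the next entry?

The spacing grows by 5 each time: 3, 8, 13, 18 days.
Next gap: 23 days. Fri Aug 14 2020 + 23 days = Sun Sep 6 2020.

Sun Sep 6 2020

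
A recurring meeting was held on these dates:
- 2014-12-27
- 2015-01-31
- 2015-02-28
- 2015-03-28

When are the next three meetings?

All Saturdays; the gaps (35, 28, 28) vary with month length.
This is the last Saturday of each month.
April 2015 ends with Saturday 2015-04-25.
May 2015 ends with Saturday 2015-05-30.
June 2015 ends with Saturday 2015-06-27.

2015-04-25, 2015-05-30, 2015-06-27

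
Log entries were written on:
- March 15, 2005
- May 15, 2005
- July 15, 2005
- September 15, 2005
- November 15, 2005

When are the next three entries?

January 15, 2006; March 15, 2006; May 15, 2006

Each date is the 15th; the gaps (61, 61, 62, 61) track the month lengths.
The rule is the 15th of every 2 months.
Next: January 2006 → January 15, 2006.
Next: March 2006 → March 15, 2006.
May 2006: May 15, 2006.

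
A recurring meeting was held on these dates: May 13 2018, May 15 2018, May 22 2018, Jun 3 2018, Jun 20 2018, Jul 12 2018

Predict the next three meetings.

Aug 8 2018, Sep 9 2018, Oct 16 2018

Intervals are 2, 7, 12, 17, 22 days — an arithmetic progression with common difference 5.
Next gap: 27 days. Jul 12 2018 + 27 days = Aug 8 2018.
Next gap: 32 days. Aug 8 2018 + 32 days = Sep 9 2018.
Next gap: 37 days. Sep 9 2018 + 37 days = Oct 16 2018.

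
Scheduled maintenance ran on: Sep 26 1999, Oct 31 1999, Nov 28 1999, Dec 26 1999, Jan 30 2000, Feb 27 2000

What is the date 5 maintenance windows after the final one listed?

These are Sundays with 35, 28, 28, 35, 28-day gaps.
Each is the final Sunday of its month — Oct 31 1999 is past the 28th, so '4th Sunday' doesn't fit.
March 2000 ends with Sunday Mar 26 2000.
April 2000 ends with Sunday Apr 30 2000.
May 2000 ends with Sunday May 28 2000.
June 2000 ends with Sunday Jun 25 2000.
July 2000 ends with Sunday Jul 30 2000.

Jul 30 2000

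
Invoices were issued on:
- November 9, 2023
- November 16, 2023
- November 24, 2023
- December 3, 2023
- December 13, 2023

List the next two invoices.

The spacing grows by 1 each time: 7, 8, 9, 10 days.
Next gap: 11 days. December 13, 2023 + 11 days = December 24, 2023.
Next gap: 12 days. December 24, 2023 + 12 days = January 5, 2024.

December 24, 2023; January 5, 2024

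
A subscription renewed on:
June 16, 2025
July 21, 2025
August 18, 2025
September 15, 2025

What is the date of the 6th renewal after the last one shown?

These are Mondays at 28- or 35-day spacing (35, 28, 28).
The pattern: 3rd Monday of the month.
3rd Monday of October 2025: October 20, 2025.
November 2025 — 3rd Monday is November 17, 2025.
3rd Monday of December 2025: December 15, 2025.
3rd Monday of January 2026: January 19, 2026.
February 2026 — 3rd Monday is February 16, 2026.
March 2026 — 3rd Monday is March 16, 2026.

March 16, 2026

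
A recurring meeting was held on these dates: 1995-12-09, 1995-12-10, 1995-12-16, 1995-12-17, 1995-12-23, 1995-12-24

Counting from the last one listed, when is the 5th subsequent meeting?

1996-01-13

The gap pattern 1, 6, 1, 6, 1 repeats every 2 events.
These are the Saturdays and Sundays of each week.
The following Saturday is 1995-12-30.
Next Sunday: 1995-12-31.
The following Saturday is 1996-01-06.
The following Sunday is 1996-01-07.
Next Saturday: 1996-01-13.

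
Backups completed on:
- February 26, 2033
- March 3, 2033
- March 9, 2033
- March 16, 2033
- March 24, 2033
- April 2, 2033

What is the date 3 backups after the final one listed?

Gaps: 5, 6, 7, 8, 9 days — each gap is 1 larger than the previous one.
Next gap: 10 days. April 2, 2033 + 10 days = April 12, 2033.
Next gap: 11 days. April 12, 2033 + 11 days = April 23, 2033.
Next gap: 12 days. April 23, 2033 + 12 days = May 5, 2033.

May 5, 2033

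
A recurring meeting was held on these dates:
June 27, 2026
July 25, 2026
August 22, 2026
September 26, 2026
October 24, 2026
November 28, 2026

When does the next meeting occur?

December 26, 2026

All dates are Saturdays, 28, 28, 35, 28, 35 days apart.
Specifically, the 4th Saturday of each month.
December 2026 — 4th Saturday is December 26, 2026.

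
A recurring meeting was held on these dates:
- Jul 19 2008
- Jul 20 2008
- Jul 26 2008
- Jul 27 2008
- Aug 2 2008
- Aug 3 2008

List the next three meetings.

Aug 9 2008, Aug 10 2008, Aug 16 2008

Gaps: 1, 6, 1, 6, 1 days — not constant, but cyclic with period 2.
The events fall on every Saturday and Sunday.
Next Saturday: Aug 9 2008.
Next Sunday: Aug 10 2008.
The following Saturday is Aug 16 2008.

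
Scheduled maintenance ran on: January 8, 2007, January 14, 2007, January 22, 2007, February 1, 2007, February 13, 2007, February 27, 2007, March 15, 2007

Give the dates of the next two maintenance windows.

April 2, 2007; April 22, 2007

The spacing grows by 2 each time: 6, 8, 10, 12, 14, 16 days.
Next gap: 18 days. March 15, 2007 + 18 days = April 2, 2007.
Next gap: 20 days. April 2, 2007 + 20 days = April 22, 2007.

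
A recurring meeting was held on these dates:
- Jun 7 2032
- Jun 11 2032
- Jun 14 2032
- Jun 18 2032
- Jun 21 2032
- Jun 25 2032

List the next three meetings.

Jun 28 2032, Jul 2 2032, Jul 5 2032

The gap pattern 4, 3, 4, 3, 4 repeats every 2 events.
These are the Mondays and Fridays of each week.
Next Monday: Jun 28 2032.
The following Friday is Jul 2 2032.
The following Monday is Jul 5 2032.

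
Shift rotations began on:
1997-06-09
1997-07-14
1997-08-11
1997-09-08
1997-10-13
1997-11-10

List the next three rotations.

Gaps: 35, 28, 28, 35, 28 days — a mix of 28 and 35. Every date is a Monday.
Each is the 2nd Monday of its month.
December 1997 — 2nd Monday is 1997-12-08.
2nd Monday of January 1998: 1998-01-12.
February 1998 — 2nd Monday is 1998-02-09.

1997-12-08, 1998-01-12, 1998-02-09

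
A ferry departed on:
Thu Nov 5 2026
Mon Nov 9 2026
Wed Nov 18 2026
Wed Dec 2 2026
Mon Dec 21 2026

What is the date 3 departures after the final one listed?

Intervals are 4, 9, 14, 19 days — an arithmetic progression with common difference 5.
Next gap: 24 days. Mon Dec 21 2026 + 24 days = Thu Jan 14 2027.
Next gap: 29 days. Thu Jan 14 2027 + 29 days = Fri Feb 12 2027.
Next gap: 34 days. Fri Feb 12 2027 + 34 days = Thu Mar 18 2027.

Thu Mar 18 2027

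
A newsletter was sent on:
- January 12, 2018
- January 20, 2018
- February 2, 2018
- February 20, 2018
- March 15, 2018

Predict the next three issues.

April 12, 2018; May 15, 2018; June 22, 2018

Intervals are 8, 13, 18, 23 days — an arithmetic progression with common difference 5.
Next gap: 28 days. March 15, 2018 + 28 days = April 12, 2018.
Next gap: 33 days. April 12, 2018 + 33 days = May 15, 2018.
Next gap: 38 days. May 15, 2018 + 38 days = June 22, 2018.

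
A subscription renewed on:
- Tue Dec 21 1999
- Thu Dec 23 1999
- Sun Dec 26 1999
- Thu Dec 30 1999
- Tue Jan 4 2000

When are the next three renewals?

Intervals are 2, 3, 4, 5 days — an arithmetic progression with common difference 1.
Next gap: 6 days. Tue Jan 4 2000 + 6 days = Mon Jan 10 2000.
Next gap: 7 days. Mon Jan 10 2000 + 7 days = Mon Jan 17 2000.
Next gap: 8 days. Mon Jan 17 2000 + 8 days = Tue Jan 25 2000.

Mon Jan 10 2000, Mon Jan 17 2000, Tue Jan 25 2000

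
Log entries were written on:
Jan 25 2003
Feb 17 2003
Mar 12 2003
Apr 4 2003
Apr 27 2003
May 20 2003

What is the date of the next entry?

Jun 12 2003

The spacing is 23, 23, 23, 23, 23 days — always 23 days.
May 20 2003 + 23 days = Jun 12 2003.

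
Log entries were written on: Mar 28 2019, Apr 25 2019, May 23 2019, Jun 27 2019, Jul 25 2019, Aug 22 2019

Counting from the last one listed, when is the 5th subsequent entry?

Jan 23 2020

Gaps: 28, 28, 35, 28, 28 days — a mix of 28 and 35. Every date is a Thursday.
Each is the 4th Thursday of its month.
September 2019 — 4th Thursday is Sep 26 2019.
4th Thursday of October 2019: Oct 24 2019.
November 2019 — 4th Thursday is Nov 28 2019.
4th Thursday of December 2019: Dec 26 2019.
January 2020 — 4th Thursday is Jan 23 2020.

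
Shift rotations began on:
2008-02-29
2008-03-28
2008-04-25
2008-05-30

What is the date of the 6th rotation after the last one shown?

Every date is a Friday; gaps 28, 28, 35 days.
Each is the last Friday of its month (at least one falls on the 29th or later, ruling out '4th Friday').
June 2008 ends with Friday 2008-06-27.
July 2008 ends with Friday 2008-07-25.
August 2008 ends with Friday 2008-08-29.
Last Friday of September 2008: 2008-09-26.
October 2008 ends with Friday 2008-10-31.
November 2008 ends with Friday 2008-11-28.

2008-11-28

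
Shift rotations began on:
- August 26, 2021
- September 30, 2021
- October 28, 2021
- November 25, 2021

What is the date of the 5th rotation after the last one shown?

These are Thursdays with 35, 28, 28-day gaps.
Each is the final Thursday of its month — September 30, 2021 is past the 28th, so '4th Thursday' doesn't fit.
Last Thursday of December 2021: December 30, 2021.
January 2022 ends with Thursday January 27, 2022.
February 2022 ends with Thursday February 24, 2022.
March 2022 ends with Thursday March 31, 2022.
Last Thursday of April 2022: April 28, 2022.

April 28, 2022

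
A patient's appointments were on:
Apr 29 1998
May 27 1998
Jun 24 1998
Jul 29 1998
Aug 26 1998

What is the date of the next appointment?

Every date is a Wednesday; gaps 28, 28, 35, 28 days.
Each is the last Wednesday of its month (at least one falls on the 29th or later, ruling out '4th Wednesday').
September 1998 ends with Wednesday Sep 30 1998.

Sep 30 1998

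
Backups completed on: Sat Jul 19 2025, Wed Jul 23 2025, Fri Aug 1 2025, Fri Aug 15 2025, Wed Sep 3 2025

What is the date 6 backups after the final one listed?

Fri Apr 10 2026

Intervals are 4, 9, 14, 19 days — an arithmetic progression with common difference 5.
Next gap: 24 days. Wed Sep 3 2025 + 24 days = Sat Sep 27 2025.
Next gap: 29 days. Sat Sep 27 2025 + 29 days = Sun Oct 26 2025.
Next gap: 34 days. Sun Oct 26 2025 + 34 days = Sat Nov 29 2025.
Next gap: 39 days. Sat Nov 29 2025 + 39 days = Wed Jan 7 2026.
Next gap: 44 days. Wed Jan 7 2026 + 44 days = Fri Feb 20 2026.
Next gap: 49 days. Fri Feb 20 2026 + 49 days = Fri Apr 10 2026.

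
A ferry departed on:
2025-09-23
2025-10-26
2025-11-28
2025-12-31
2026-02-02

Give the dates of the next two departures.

Gaps between consecutive events: 33, 33, 33, 33 days — a constant 33-day interval.
2026-02-02 + 33 days = 2026-03-07.
2026-03-07 + 33 days = 2026-04-09.

2026-03-07, 2026-04-09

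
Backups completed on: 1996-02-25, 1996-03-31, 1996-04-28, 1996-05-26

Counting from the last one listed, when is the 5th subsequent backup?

All Sundays; the gaps (35, 28, 28) vary with month length.
This is the last Sunday of each month.
June 1996 ends with Sunday 1996-06-30.
July 1996 ends with Sunday 1996-07-28.
Last Sunday of August 1996: 1996-08-25.
Last Sunday of September 1996: 1996-09-29.
October 1996 ends with Sunday 1996-10-27.

1996-10-27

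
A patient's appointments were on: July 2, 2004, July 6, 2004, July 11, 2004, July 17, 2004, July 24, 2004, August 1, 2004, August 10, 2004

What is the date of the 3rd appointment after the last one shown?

Intervals are 4, 5, 6, 7, 8, 9 days — an arithmetic progression with common difference 1.
Next gap: 10 days. August 10, 2004 + 10 days = August 20, 2004.
Next gap: 11 days. August 20, 2004 + 11 days = August 31, 2004.
Next gap: 12 days. August 31, 2004 + 12 days = September 12, 2004.

September 12, 2004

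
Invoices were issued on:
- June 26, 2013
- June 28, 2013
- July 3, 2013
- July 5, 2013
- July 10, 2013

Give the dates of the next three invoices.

July 12, 2013; July 17, 2013; July 19, 2013

Gaps: 2, 5, 2, 5 days — not constant, but cyclic with period 2.
The events fall on every Wednesday and Friday.
The following Friday is July 12, 2013.
The following Wednesday is July 17, 2013.
The following Friday is July 19, 2013.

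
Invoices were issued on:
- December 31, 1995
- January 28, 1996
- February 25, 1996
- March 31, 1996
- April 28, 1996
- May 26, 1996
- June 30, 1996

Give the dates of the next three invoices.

July 28, 1996; August 25, 1996; September 29, 1996

These are Sundays with 28, 28, 35, 28, 28, 35-day gaps.
Each is the final Sunday of its month — December 31, 1995 is past the 28th, so '4th Sunday' doesn't fit.
July 1996 ends with Sunday July 28, 1996.
Last Sunday of August 1996: August 25, 1996.
Last Sunday of September 1996: September 29, 1996.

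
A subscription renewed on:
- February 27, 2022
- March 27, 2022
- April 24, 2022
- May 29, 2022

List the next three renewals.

Every date is a Sunday; gaps 28, 28, 35 days.
Each is the last Sunday of its month (at least one falls on the 29th or later, ruling out '4th Sunday').
Last Sunday of June 2022: June 26, 2022.
July 2022 ends with Sunday July 31, 2022.
Last Sunday of August 2022: August 28, 2022.

June 26, 2022; July 31, 2022; August 28, 2022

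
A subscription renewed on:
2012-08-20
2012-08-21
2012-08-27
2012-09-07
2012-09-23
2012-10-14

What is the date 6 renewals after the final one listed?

Gaps: 1, 6, 11, 16, 21 days — each gap is 5 larger than the previous one.
Next gap: 26 days. 2012-10-14 + 26 days = 2012-11-09.
Next gap: 31 days. 2012-11-09 + 31 days = 2012-12-10.
Next gap: 36 days. 2012-12-10 + 36 days = 2013-01-15.
Next gap: 41 days. 2013-01-15 + 41 days = 2013-02-25.
Next gap: 46 days. 2013-02-25 + 46 days = 2013-04-12.
Next gap: 51 days. 2013-04-12 + 51 days = 2013-06-02.

2013-06-02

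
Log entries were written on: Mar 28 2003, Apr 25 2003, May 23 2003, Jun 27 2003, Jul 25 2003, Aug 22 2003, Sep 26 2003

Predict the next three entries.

These are Fridays at 28- or 35-day spacing (28, 28, 35, 28, 28, 35).
The pattern: 4th Friday of the month.
October 2003 — 4th Friday is Oct 24 2003.
November 2003 — 4th Friday is Nov 28 2003.
December 2003 — 4th Friday is Dec 26 2003.

Oct 24 2003, Nov 28 2003, Dec 26 2003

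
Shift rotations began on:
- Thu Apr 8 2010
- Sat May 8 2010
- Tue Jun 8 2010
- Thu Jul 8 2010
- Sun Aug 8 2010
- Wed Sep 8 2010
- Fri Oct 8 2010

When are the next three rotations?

The day-of-month is always 8 (30, 31, 30, 31, 31, 30 days between events).
So this recurs on the 8th of each month.
Next: November 2010 → Mon Nov 8 2010.
December 2010: Wed Dec 8 2010.
Next: January 2011 → Sat Jan 8 2011.

Mon Nov 8 2010, Wed Dec 8 2010, Sat Jan 8 2011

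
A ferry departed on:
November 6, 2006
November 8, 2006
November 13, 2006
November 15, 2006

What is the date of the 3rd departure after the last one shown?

November 27, 2006

The gap pattern 2, 5, 2 repeats every 2 events.
These are the Mondays and Wednesdays of each week.
The following Monday is November 20, 2006.
Next Wednesday: November 22, 2006.
Next Monday: November 27, 2006.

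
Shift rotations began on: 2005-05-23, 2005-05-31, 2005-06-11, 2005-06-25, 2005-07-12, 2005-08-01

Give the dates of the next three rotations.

The spacing grows by 3 each time: 8, 11, 14, 17, 20 days.
Next gap: 23 days. 2005-08-01 + 23 days = 2005-08-24.
Next gap: 26 days. 2005-08-24 + 26 days = 2005-09-19.
Next gap: 29 days. 2005-09-19 + 29 days = 2005-10-18.

2005-08-24, 2005-09-19, 2005-10-18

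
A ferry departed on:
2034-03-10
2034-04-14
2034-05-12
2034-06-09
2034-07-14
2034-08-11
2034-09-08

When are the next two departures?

All dates are Fridays, 35, 28, 28, 35, 28, 28 days apart.
Specifically, the 2nd Friday of each month.
2nd Friday of October 2034: 2034-10-13.
November 2034 — 2nd Friday is 2034-11-10.

2034-10-13, 2034-11-10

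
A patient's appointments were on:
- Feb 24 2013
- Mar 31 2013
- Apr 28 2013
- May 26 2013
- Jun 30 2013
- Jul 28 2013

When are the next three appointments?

Aug 25 2013, Sep 29 2013, Oct 27 2013

These are Sundays with 35, 28, 28, 35, 28-day gaps.
Each is the final Sunday of its month — Mar 31 2013 is past the 28th, so '4th Sunday' doesn't fit.
August 2013 ends with Sunday Aug 25 2013.
September 2013 ends with Sunday Sep 29 2013.
October 2013 ends with Sunday Oct 27 2013.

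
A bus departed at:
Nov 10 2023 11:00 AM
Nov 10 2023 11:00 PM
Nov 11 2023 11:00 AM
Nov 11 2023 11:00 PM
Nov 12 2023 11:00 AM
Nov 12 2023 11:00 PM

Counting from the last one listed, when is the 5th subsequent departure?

Nov 15 2023 11:00 AM

The interval is a steady 12 hours (12, 12, 12, 12, 12).
Nov 12 2023 11:00 PM + 12 h = Nov 13 2023 11:00 AM.
Nov 13 2023 11:00 AM + 12 h = Nov 13 2023 11:00 PM.
Nov 13 2023 11:00 PM + 12 h = Nov 14 2023 11:00 AM.
Nov 14 2023 11:00 AM + 12 h = Nov 14 2023 11:00 PM.
Nov 14 2023 11:00 PM + 12 h = Nov 15 2023 11:00 AM.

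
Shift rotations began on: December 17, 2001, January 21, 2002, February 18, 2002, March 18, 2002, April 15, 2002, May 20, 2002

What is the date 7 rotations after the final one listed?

Gaps: 35, 28, 28, 28, 35 days — a mix of 28 and 35. Every date is a Monday.
Each is the 3rd Monday of its month.
June 2002 — 3rd Monday is June 17, 2002.
July 2002 — 3rd Monday is July 15, 2002.
August 2002 — 3rd Monday is August 19, 2002.
3rd Monday of September 2002: September 16, 2002.
October 2002 — 3rd Monday is October 21, 2002.
November 2002 — 3rd Monday is November 18, 2002.
December 2002 — 3rd Monday is December 16, 2002.

December 16, 2002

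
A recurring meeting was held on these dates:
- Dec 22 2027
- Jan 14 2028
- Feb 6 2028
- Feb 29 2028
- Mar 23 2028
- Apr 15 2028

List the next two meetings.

May 8 2028, May 31 2028

Gaps between consecutive events: 23, 23, 23, 23, 23 days — a constant 23-day interval.
Apr 15 2028 + 23 days = May 8 2028.
May 8 2028 + 23 days = May 31 2028.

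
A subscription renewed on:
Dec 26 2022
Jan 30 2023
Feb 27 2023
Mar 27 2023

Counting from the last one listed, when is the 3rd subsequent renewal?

Every date is a Monday; gaps 35, 28, 28 days.
Each is the last Monday of its month (at least one falls on the 29th or later, ruling out '4th Monday').
April 2023 ends with Monday Apr 24 2023.
May 2023 ends with Monday May 29 2023.
Last Monday of June 2023: Jun 26 2023.

Jun 26 2023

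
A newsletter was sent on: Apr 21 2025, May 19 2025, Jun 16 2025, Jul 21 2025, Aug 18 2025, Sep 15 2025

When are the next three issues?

All dates are Mondays, 28, 28, 35, 28, 28 days apart.
Specifically, the 3rd Monday of each month.
October 2025 — 3rd Monday is Oct 20 2025.
3rd Monday of November 2025: Nov 17 2025.
December 2025 — 3rd Monday is Dec 15 2025.

Oct 20 2025, Nov 17 2025, Dec 15 2025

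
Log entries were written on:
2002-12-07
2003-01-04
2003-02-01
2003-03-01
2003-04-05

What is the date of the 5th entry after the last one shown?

2003-09-06

Gaps: 28, 28, 28, 35 days — a mix of 28 and 35. Every date is a Saturday.
Each is the 1st Saturday of its month.
1st Saturday of May 2003: 2003-05-03.
1st Saturday of June 2003: 2003-06-07.
July 2003 — 1st Saturday is 2003-07-05.
1st Saturday of August 2003: 2003-08-02.
1st Saturday of September 2003: 2003-09-06.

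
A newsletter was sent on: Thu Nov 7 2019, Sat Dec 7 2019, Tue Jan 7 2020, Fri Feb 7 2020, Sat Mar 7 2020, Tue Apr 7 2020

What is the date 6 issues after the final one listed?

Wed Oct 7 2020

Gaps: 30, 31, 31, 29, 31 days — not constant. Every event is on the 7th of the month.
Pattern: the 7th of each month.
May 2020: Thu May 7 2020.
Next: June 2020 → Sun Jun 7 2020.
Next: July 2020 → Tue Jul 7 2020.
Next: August 2020 → Fri Aug 7 2020.
Next: September 2020 → Mon Sep 7 2020.
Next: October 2020 → Wed Oct 7 2020.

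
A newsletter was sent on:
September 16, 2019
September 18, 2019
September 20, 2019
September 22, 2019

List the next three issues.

Gaps between consecutive events: 2, 2, 2 days — a constant 2-day interval.
September 22, 2019 + 2 days = September 24, 2019.
September 24, 2019 + 2 days = September 26, 2019.
September 26, 2019 + 2 days = September 28, 2019.

September 24, 2019; September 26, 2019; September 28, 2019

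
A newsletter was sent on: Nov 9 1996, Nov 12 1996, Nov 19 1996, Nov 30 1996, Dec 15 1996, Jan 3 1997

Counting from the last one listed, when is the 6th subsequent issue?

Gaps: 3, 7, 11, 15, 19 days — each gap is 4 larger than the previous one.
Next gap: 23 days. Jan 3 1997 + 23 days = Jan 26 1997.
Next gap: 27 days. Jan 26 1997 + 27 days = Feb 22 1997.
Next gap: 31 days. Feb 22 1997 + 31 days = Mar 25 1997.
Next gap: 35 days. Mar 25 1997 + 35 days = Apr 29 1997.
Next gap: 39 days. Apr 29 1997 + 39 days = Jun 7 1997.
Next gap: 43 days. Jun 7 1997 + 43 days = Jul 20 1997.

Jul 20 1997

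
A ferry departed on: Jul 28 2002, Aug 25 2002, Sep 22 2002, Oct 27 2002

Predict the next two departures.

Gaps: 28, 28, 35 days — a mix of 28 and 35. Every date is a Sunday.
Each is the 4th Sunday of its month.
4th Sunday of November 2002: Nov 24 2002.
4th Sunday of December 2002: Dec 22 2002.

Nov 24 2002, Dec 22 2002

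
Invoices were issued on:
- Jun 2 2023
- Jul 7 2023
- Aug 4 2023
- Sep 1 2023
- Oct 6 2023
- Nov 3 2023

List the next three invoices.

These are Fridays at 28- or 35-day spacing (35, 28, 28, 35, 28).
The pattern: 1st Friday of the month.
December 2023 — 1st Friday is Dec 1 2023.
January 2024 — 1st Friday is Jan 5 2024.
February 2024 — 1st Friday is Feb 2 2024.

Dec 1 2023, Jan 5 2024, Feb 2 2024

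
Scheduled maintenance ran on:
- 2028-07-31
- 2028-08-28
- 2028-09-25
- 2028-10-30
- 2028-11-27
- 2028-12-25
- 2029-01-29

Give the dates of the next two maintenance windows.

Every date is a Monday; gaps 28, 28, 35, 28, 28, 35 days.
Each is the last Monday of its month (at least one falls on the 29th or later, ruling out '4th Monday').
February 2029 ends with Monday 2029-02-26.
March 2029 ends with Monday 2029-03-26.

2029-02-26, 2029-03-26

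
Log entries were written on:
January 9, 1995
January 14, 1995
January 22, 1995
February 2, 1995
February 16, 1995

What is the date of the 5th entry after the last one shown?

June 11, 1995

Intervals are 5, 8, 11, 14 days — an arithmetic progression with common difference 3.
Next gap: 17 days. February 16, 1995 + 17 days = March 5, 1995.
Next gap: 20 days. March 5, 1995 + 20 days = March 25, 1995.
Next gap: 23 days. March 25, 1995 + 23 days = April 17, 1995.
Next gap: 26 days. April 17, 1995 + 26 days = May 13, 1995.
Next gap: 29 days. May 13, 1995 + 29 days = June 11, 1995.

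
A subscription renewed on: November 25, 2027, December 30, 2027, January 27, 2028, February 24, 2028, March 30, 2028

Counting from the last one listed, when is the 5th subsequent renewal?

Every date is a Thursday; gaps 35, 28, 28, 35 days.
Each is the last Thursday of its month (at least one falls on the 29th or later, ruling out '4th Thursday').
April 2028 ends with Thursday April 27, 2028.
Last Thursday of May 2028: May 25, 2028.
June 2028 ends with Thursday June 29, 2028.
Last Thursday of July 2028: July 27, 2028.
Last Thursday of August 2028: August 31, 2028.

August 31, 2028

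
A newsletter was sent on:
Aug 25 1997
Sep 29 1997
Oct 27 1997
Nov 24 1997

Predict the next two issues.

Dec 29 1997, Jan 26 1998

These are Mondays with 35, 28, 28-day gaps.
Each is the final Monday of its month — Sep 29 1997 is past the 28th, so '4th Monday' doesn't fit.
December 1997 ends with Monday Dec 29 1997.
January 1998 ends with Monday Jan 26 1998.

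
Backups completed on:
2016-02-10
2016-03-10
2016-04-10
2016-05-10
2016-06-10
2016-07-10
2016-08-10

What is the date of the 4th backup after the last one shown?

2016-12-10

Each date is the 10th; the gaps (29, 31, 30, 31, 30, 31) track the month lengths.
The rule is the 10th of each month.
September 2016: 2016-09-10.
October 2016: 2016-10-10.
Next: November 2016 → 2016-11-10.
Next: December 2016 → 2016-12-10.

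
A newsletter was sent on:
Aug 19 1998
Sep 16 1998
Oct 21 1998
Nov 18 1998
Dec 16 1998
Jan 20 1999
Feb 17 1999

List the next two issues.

Mar 17 1999, Apr 21 1999

Gaps: 28, 35, 28, 28, 35, 28 days — a mix of 28 and 35. Every date is a Wednesday.
Each is the 3rd Wednesday of its month.
3rd Wednesday of March 1999: Mar 17 1999.
April 1999 — 3rd Wednesday is Apr 21 1999.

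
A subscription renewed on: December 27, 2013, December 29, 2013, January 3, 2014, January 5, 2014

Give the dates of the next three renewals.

Every event lands on a Friday or Sunday (gaps cycle 2, 5, 2).
So the schedule is: every Friday and Sunday.
The following Friday is January 10, 2014.
The following Sunday is January 12, 2014.
Next Friday: January 17, 2014.

January 10, 2014; January 12, 2014; January 17, 2014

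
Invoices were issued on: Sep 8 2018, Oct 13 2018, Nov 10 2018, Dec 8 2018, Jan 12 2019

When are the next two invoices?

Feb 9 2019, Mar 9 2019

These are Saturdays at 28- or 35-day spacing (35, 28, 28, 35).
The pattern: 2nd Saturday of the month.
February 2019 — 2nd Saturday is Feb 9 2019.
2nd Saturday of March 2019: Mar 9 2019.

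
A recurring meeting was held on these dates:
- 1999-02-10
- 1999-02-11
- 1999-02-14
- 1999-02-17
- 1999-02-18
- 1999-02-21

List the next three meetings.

1999-02-24, 1999-02-25, 1999-02-28

Every event lands on a Wednesday or Thursday or Sunday (gaps cycle 1, 3, 3, 1, 3).
So the schedule is: every Wednesday, Thursday and Sunday.
Next Wednesday: 1999-02-24.
Next Thursday: 1999-02-25.
The following Sunday is 1999-02-28.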